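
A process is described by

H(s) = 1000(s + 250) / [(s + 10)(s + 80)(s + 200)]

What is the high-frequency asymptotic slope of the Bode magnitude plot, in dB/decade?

-40 dB/decade

Each pole contributes −20 dB/decade at high frequency; each zero contributes +20 dB/decade.
Net: 1 zero(s) − 3 pole(s) → -40 dB/decade.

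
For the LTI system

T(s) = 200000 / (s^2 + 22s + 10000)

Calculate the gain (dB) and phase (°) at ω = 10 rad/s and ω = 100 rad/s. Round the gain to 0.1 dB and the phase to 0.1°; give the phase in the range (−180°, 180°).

ω = 10: 26.1 dB, -1.3°; ω = 100: 39.2 dB, -90.0°

At s = jω = j10:
quadratic: (j10)² + 22·j10 + 10000 = 9900 + j220 → |·| ≈ 9902.4, ∠ ≈ 1.27°
|T| = 200000 / 9902.4 ≈ 20.197
Gain = 20 log₁₀(20.197) ≈ 26.11 dB
∠T = 0.00° − 1.27° = -1.27°

At s = jω = j100:
quadratic: (j100)² + 22·j100 + 10000 = 0 + j2200 → |·| ≈ 2200, ∠ ≈ 90.00°
|T| = 200000 / 2200 ≈ 90.909
Gain = 20 log₁₀(90.909) ≈ 39.17 dB
∠T = 0.00° − 90.00° = -90.00°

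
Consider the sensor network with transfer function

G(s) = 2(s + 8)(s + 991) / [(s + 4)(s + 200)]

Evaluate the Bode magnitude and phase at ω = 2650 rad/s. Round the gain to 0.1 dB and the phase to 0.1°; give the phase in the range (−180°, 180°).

At s = jω = j2650:
zero (s+8): 8 + j2650 → |·| = √(8²+2650²) = √7022564 ≈ 2650, ∠ = arctan(2650/8) ≈ 89.83°
zero (s+991): 991 + j2650 → |·| = √(991²+2650²) = √8004581 ≈ 2829.2, ∠ = arctan(2650/991) ≈ 69.50°
pole (s+4): 4 + j2650 → |·| = √(4²+2650²) = √7022516 ≈ 2650, ∠ = arctan(2650/4) ≈ 89.91°
pole (s+200): 200 + j2650 → |·| = √(200²+2650²) = √7062500 ≈ 2657.5, ∠ = arctan(2650/200) ≈ 85.68°
|G| = 2 · 7.4974e+06 / 7.0424e+06 ≈ 2.1292
Gain = 20 log₁₀(2.1292) ≈ 6.56 dB
∠G = 159.33° − 175.59° = -16.26°

6.6 dB, -16.3°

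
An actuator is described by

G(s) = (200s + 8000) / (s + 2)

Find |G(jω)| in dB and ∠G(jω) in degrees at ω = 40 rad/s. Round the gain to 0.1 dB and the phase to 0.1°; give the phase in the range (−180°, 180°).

Substitute s = j40:
Numerator: 200(j40) + 8000 = 8000 + j8000
Denominator: (j40) + 2 = 2 + j40
|N| = √(8000² + 8000²) ≈ 11314, ∠N ≈ 45.00°
|D| = √(2² + 40²) ≈ 40.05, ∠D ≈ 87.14°
|G| = 11314 / 40.05 ≈ 282.5
Gain = 20 log₁₀(282.5) ≈ 49.02 dB
∠G = 45.00° − 87.14° = -42.14°

49.0 dB, -42.1°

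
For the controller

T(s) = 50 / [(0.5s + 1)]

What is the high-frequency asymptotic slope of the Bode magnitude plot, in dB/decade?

-20 dB/decade

Each pole contributes −20 dB/decade at high frequency; each zero contributes +20 dB/decade.
Net: 0 zero(s) − 1 pole(s) → -20 dB/decade.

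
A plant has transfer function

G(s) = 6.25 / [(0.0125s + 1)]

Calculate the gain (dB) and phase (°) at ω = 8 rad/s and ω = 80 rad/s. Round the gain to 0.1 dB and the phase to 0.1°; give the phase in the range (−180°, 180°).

At ω = 8 rad/s:
pole (1 + j8·0.0125) = 1 + j0.1 → |·| ≈ 1.005, ∠ ≈ 5.71°
|G| = 6.25 · 1 / (1.005) ≈ 6.2189
Gain = 20 log₁₀(6.2189) ≈ 15.87 dB
∠G = (0°) − (5.71°) = -5.71°

At ω = 80 rad/s:
pole (1 + j80·0.0125) = 1 + j1 → |·| ≈ 1.4142, ∠ ≈ 45.00°
|G| = 6.25 · 1 / (1.4142) ≈ 4.4195
Gain = 20 log₁₀(4.4195) ≈ 12.91 dB
∠G = (0°) − (45.00°) = -45.00°

ω = 8: 15.9 dB, -5.7°; ω = 80: 12.9 dB, -45.0°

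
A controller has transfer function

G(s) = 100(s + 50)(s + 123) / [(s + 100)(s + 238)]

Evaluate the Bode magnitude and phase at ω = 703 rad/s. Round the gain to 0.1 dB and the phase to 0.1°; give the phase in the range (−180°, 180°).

At s = jω = j703:
zero (s+50): 50 + j703 → |·| = √(50²+703²) = √496709 ≈ 704.78, ∠ = arctan(703/50) ≈ 85.93°
zero (s+123): 123 + j703 → |·| = √(123²+703²) = √509338 ≈ 713.68, ∠ = arctan(703/123) ≈ 80.08°
pole (s+100): 100 + j703 → |·| = √(100²+703²) = √504209 ≈ 710.08, ∠ = arctan(703/100) ≈ 81.90°
pole (s+238): 238 + j703 → |·| = √(238²+703²) = √550853 ≈ 742.19, ∠ = arctan(703/238) ≈ 71.30°
|G| = 100 · 5.0299e+05 / 5.2701e+05 ≈ 95.442
Gain = 20 log₁₀(95.442) ≈ 39.59 dB
∠G = 166.01° − 153.20° = 12.81°

39.6 dB, 12.8°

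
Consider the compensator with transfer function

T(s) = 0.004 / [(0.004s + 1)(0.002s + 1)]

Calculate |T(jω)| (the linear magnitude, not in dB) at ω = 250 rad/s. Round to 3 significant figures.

0.00253

At ω = 250 rad/s:
pole (1 + j250·0.004) = 1 + j1 → |·| ≈ 1.4142, ∠ ≈ 45.00°
pole (1 + j250·0.002) = 1 + j0.5 → |·| ≈ 1.118, ∠ ≈ 26.57°
|T| = 0.004 · 1 / (1.4142 · 1.118) ≈ 0.0025299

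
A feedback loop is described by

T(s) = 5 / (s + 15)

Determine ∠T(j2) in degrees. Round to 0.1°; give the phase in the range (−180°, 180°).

-7.6°

Substitute s = j2:
Numerator: 5 = 5 + j0
Denominator: (j2) + 15 = 15 + j2
|N| = √(5² + 0²) ≈ 5, ∠N ≈ 0.00°
|D| = √(15² + 2²) ≈ 15.133, ∠D ≈ 7.59°
∠T = 0.00° − 7.59° = -7.59°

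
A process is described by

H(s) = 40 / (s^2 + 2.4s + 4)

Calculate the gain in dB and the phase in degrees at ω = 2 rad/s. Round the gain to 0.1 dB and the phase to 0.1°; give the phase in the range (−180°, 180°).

At s = jω = j2:
quadratic: (j2)² + 2.4·j2 + 4 = 0 + j4.8 → |·| ≈ 4.8, ∠ ≈ 90.00°
|H| = 40 / 4.8 ≈ 8.3333
Gain = 20 log₁₀(8.3333) ≈ 18.42 dB
∠H = 0.00° − 90.00° = -90.00°

18.4 dB, -90.0°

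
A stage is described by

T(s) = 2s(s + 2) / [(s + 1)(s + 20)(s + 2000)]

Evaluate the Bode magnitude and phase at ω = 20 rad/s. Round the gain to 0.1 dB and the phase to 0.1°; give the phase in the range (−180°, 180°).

-63.0 dB, 41.6°

At s = jω = j20:
zero (s+2): 2 + j20 → |·| = √(2²+20²) = √404 ≈ 20.1, ∠ = arctan(20/2) ≈ 84.29°
zero at origin: s = j20 → |·| = 20, ∠ = 90.00°
pole (s+1): 1 + j20 → |·| = √(1²+20²) = √401 ≈ 20.025, ∠ = arctan(20/1) ≈ 87.14°
pole (s+20): 20 + j20 → |·| = √(20²+20²) = √800 ≈ 28.284, ∠ = arctan(20/20) ≈ 45.00°
pole (s+2000): 2000 + j20 → |·| = √(2000²+20²) = √4000400 ≈ 2000.1, ∠ = arctan(20/2000) ≈ 0.57°
|T| = 2 · 402 / 1.1328e+06 ≈ 0.00070975
Gain = 20 log₁₀(0.00070975) ≈ -62.98 dB
∠T = 174.29° − 132.71° = 41.58°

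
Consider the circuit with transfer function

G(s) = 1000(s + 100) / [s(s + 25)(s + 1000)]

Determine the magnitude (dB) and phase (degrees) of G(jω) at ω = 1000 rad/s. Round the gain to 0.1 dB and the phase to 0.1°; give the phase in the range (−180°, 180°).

-63.0 dB, -139.3°

At s = jω = j1000:
zero (s+100): 100 + j1000 → |·| = √(100²+1000²) = √1010000 ≈ 1005, ∠ = arctan(1000/100) ≈ 84.29°
pole (s+25): 25 + j1000 → |·| = √(25²+1000²) = √1000625 ≈ 1000.3, ∠ = arctan(1000/25) ≈ 88.57°
pole (s+1000): 1000 + j1000 → |·| = √(1000²+1000²) = √2000000 ≈ 1414.2, ∠ = arctan(1000/1000) ≈ 45.00°
pole at origin: |s| = 1000, ∠ = 90.00° (in denominator)
|G| = 1000 · 1005 / 1.4146e+09 ≈ 0.00071045
Gain = 20 log₁₀(0.00071045) ≈ -62.97 dB
∠G = 84.29° − 223.57° = -139.28°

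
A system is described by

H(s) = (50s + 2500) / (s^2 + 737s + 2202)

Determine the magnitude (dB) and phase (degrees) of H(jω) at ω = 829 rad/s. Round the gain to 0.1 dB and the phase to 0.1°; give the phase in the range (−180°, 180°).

-26.9 dB, -51.7°

Substitute s = j829:
Numerator: 50(j829) + 2500 = 2500 + j41450
Denominator: (j829)^2 + 737(j829) + 2202 = -685039 + j610973
|N| = √(2500² + 41450²) ≈ 41525, ∠N ≈ 86.55°
|D| = √(685039² + 610973²) ≈ 9.1791e+05, ∠D ≈ 138.27°
|H| = 41525 / 9.1791e+05 ≈ 0.045239
Gain = 20 log₁₀(0.045239) ≈ -26.89 dB
∠H = 86.55° − 138.27° = -51.72°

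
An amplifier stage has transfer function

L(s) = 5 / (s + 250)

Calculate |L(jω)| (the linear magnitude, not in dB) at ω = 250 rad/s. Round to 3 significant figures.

0.0141

Substitute s = j250:
Numerator: 5 = 5 + j0
Denominator: (j250) + 250 = 250 + j250
|N| = √(5² + 0²) ≈ 5, ∠N ≈ 0.00°
|D| = √(250² + 250²) ≈ 353.55, ∠D ≈ 45.00°
|L| = 5 / 353.55 ≈ 0.014142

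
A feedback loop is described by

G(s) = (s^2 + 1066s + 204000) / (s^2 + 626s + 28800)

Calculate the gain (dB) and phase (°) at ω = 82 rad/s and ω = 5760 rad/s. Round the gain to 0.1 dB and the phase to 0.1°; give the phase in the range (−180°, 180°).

ω = 82: 11.7 dB, -42.8°; ω = 5760: 0.1 dB, -4.3°

Substitute s = j82:
Numerator: (j82)^2 + 1066(j82) + 204000 = 197276 + j87412
Denominator: (j82)^2 + 626(j82) + 28800 = 22076 + j51332
|N| = √(197276² + 87412²) ≈ 2.1577e+05, ∠N ≈ 23.90°
|D| = √(22076² + 51332²) ≈ 55878, ∠D ≈ 66.73°
|G| = 2.1577e+05 / 55878 ≈ 3.8614
Gain = 20 log₁₀(3.8614) ≈ 11.73 dB
∠G = 23.90° − 66.73° = -42.83°

Substitute s = j5760:
Numerator: (j5760)^2 + 1066(j5760) + 204000 = -32973600 + j6140160
Denominator: (j5760)^2 + 626(j5760) + 28800 = -33148800 + j3605760
|N| = √(32973600² + 6140160²) ≈ 3.354e+07, ∠N ≈ 169.45°
|D| = √(33148800² + 3605760²) ≈ 3.3344e+07, ∠D ≈ 173.79°
|G| = 3.354e+07 / 3.3344e+07 ≈ 1.0059
Gain = 20 log₁₀(1.0059) ≈ 0.05 dB
∠G = 169.45° − 173.79° = -4.34°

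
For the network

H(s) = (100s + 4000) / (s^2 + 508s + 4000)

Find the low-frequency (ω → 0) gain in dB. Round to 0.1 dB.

0.0 dB

H(0) = 4000 / 4000 = 1
20 log₁₀(1) ≈ 0.00 dB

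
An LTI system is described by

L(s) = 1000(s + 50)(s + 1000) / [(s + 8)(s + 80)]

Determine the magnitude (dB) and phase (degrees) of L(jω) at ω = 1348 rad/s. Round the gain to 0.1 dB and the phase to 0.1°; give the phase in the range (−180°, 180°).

At s = jω = j1348:
zero (s+50): 50 + j1348 → |·| = √(50²+1348²) = √1819604 ≈ 1348.9, ∠ = arctan(1348/50) ≈ 87.88°
zero (s+1000): 1000 + j1348 → |·| = √(1000²+1348²) = √2817104 ≈ 1678.4, ∠ = arctan(1348/1000) ≈ 53.43°
pole (s+8): 8 + j1348 → |·| = √(8²+1348²) = √1817168 ≈ 1348, ∠ = arctan(1348/8) ≈ 89.66°
pole (s+80): 80 + j1348 → |·| = √(80²+1348²) = √1823504 ≈ 1350.4, ∠ = arctan(1348/80) ≈ 86.60°
|L| = 1000 · 2.264e+06 / 1.8203e+06 ≈ 1243.8
Gain = 20 log₁₀(1243.8) ≈ 61.90 dB
∠L = 141.31° − 176.26° = -34.95°

61.9 dB, -35.0°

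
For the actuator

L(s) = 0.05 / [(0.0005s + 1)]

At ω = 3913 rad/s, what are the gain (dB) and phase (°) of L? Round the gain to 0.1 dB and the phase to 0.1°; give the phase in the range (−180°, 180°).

-32.9 dB, -62.9°

At ω = 3913 rad/s:
pole (1 + j3913·0.0005) = 1 + j1.9565 → |·| ≈ 2.1972, ∠ ≈ 62.93°
|L| = 0.05 · 1 / (2.1972) ≈ 0.022756
Gain = 20 log₁₀(0.022756) ≈ -32.86 dB
∠L = (0°) − (62.93°) = -62.93°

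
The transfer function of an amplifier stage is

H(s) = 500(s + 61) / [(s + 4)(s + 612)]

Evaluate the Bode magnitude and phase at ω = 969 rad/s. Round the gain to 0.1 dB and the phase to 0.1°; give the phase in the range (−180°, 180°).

At s = jω = j969:
zero (s+61): 61 + j969 → |·| = √(61²+969²) = √942682 ≈ 970.92, ∠ = arctan(969/61) ≈ 86.40°
pole (s+4): 4 + j969 → |·| = √(4²+969²) = √938977 ≈ 969.01, ∠ = arctan(969/4) ≈ 89.76°
pole (s+612): 612 + j969 → |·| = √(612²+969²) = √1313505 ≈ 1146.1, ∠ = arctan(969/612) ≈ 57.72°
|H| = 500 · 970.92 / 1.1106e+06 ≈ 0.43712
Gain = 20 log₁₀(0.43712) ≈ -7.19 dB
∠H = 86.40° − 147.48° = -61.08°

-7.2 dB, -61.1°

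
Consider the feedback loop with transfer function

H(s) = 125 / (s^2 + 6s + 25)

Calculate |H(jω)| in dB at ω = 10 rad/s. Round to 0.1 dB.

2.3 dB

At s = jω = j10:
quadratic: (j10)² + 6·j10 + 25 = -75 + j60 → |·| ≈ 96.047, ∠ ≈ 141.34°
|H| = 125 / 96.047 ≈ 1.3014
Gain = 20 log₁₀(1.3014) ≈ 2.29 dB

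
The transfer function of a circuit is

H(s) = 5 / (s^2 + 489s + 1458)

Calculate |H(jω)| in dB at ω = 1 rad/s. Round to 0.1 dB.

-49.8 dB

Substitute s = j1:
Numerator: 5 = 5 + j0
Denominator: (j1)^2 + 489(j1) + 1458 = 1457 + j489
|N| = √(5² + 0²) ≈ 5, ∠N ≈ 0.00°
|D| = √(1457² + 489²) ≈ 1536.9, ∠D ≈ 18.55°
|H| = 5 / 1536.9 ≈ 0.0032533
Gain = 20 log₁₀(0.0032533) ≈ -49.75 dB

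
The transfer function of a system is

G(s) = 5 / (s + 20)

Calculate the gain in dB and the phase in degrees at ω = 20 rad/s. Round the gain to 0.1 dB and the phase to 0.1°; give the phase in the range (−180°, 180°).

-15.1 dB, -45.0°

Substitute s = j20:
Numerator: 5 = 5 + j0
Denominator: (j20) + 20 = 20 + j20
|N| = √(5² + 0²) ≈ 5, ∠N ≈ 0.00°
|D| = √(20² + 20²) ≈ 28.284, ∠D ≈ 45.00°
|G| = 5 / 28.284 ≈ 0.17678
Gain = 20 log₁₀(0.17678) ≈ -15.05 dB
∠G = 0.00° − 45.00° = -45.00°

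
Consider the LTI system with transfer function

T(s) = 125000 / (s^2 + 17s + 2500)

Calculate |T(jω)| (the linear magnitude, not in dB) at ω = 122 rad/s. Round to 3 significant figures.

At s = jω = j122:
quadratic: (j122)² + 17·j122 + 2500 = -12384 + j2074 → |·| ≈ 12556, ∠ ≈ 170.49°
|T| = 125000 / 12556 ≈ 9.9554

9.96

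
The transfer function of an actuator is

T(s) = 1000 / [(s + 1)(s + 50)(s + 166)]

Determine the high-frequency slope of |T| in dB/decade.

-60 dB/decade

Each pole contributes −20 dB/decade at high frequency; each zero contributes +20 dB/decade.
Net: 0 zero(s) − 3 pole(s) → -60 dB/decade.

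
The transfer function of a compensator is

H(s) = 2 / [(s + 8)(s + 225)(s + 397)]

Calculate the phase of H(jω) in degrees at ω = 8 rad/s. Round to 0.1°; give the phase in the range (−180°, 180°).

-48.2°

At s = jω = j8:
pole (s+8): 8 + j8 → |·| = √(8²+8²) = √128 ≈ 11.314, ∠ = arctan(8/8) ≈ 45.00°
pole (s+225): 225 + j8 → |·| = √(225²+8²) = √50689 ≈ 225.14, ∠ = arctan(8/225) ≈ 2.04°
pole (s+397): 397 + j8 → |·| = √(397²+8²) = √157673 ≈ 397.08, ∠ = arctan(8/397) ≈ 1.15°
∠H = 0.00° − 48.19° = -48.19°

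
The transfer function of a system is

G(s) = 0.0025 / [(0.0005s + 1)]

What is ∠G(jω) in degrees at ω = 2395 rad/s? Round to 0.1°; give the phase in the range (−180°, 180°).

-50.1°

At ω = 2395 rad/s:
pole (1 + j2395·0.0005) = 1 + j1.1975 → |·| ≈ 1.5601, ∠ ≈ 50.14°
∠G = (0°) − (50.14°) = -50.14°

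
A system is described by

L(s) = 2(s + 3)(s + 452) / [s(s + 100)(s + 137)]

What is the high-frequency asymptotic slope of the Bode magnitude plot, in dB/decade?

Each pole contributes −20 dB/decade at high frequency; each zero contributes +20 dB/decade.
Net: 2 zero(s) − 3 pole(s) → -20 dB/decade.

-20 dB/decade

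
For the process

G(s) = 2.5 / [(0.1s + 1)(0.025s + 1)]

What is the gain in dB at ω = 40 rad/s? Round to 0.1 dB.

-7.4 dB

At ω = 40 rad/s:
pole (1 + j40·0.1) = 1 + j4 → |·| ≈ 4.1231, ∠ ≈ 75.96°
pole (1 + j40·0.025) = 1 + j1 → |·| ≈ 1.4142, ∠ ≈ 45.00°
|G| = 2.5 · 1 / (4.1231 · 1.4142) ≈ 0.42875
Gain = 20 log₁₀(0.42875) ≈ -7.36 dB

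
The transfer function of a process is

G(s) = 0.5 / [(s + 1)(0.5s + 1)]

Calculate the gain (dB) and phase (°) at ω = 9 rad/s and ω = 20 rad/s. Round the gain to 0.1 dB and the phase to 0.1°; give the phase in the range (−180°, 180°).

At ω = 9 rad/s:
pole (1 + j9·1) = 1 + j9 → |·| ≈ 9.0554, ∠ ≈ 83.66°
pole (1 + j9·0.5) = 1 + j4.5 → |·| ≈ 4.6098, ∠ ≈ 77.47°
|G| = 0.5 · 1 / (9.0554 · 4.6098) ≈ 0.011978
Gain = 20 log₁₀(0.011978) ≈ -38.43 dB
∠G = (0°) − (83.66° + 77.47°) = -161.13°

At ω = 20 rad/s:
pole (1 + j20·1) = 1 + j20 → |·| ≈ 20.025, ∠ ≈ 87.14°
pole (1 + j20·0.5) = 1 + j10 → |·| ≈ 10.05, ∠ ≈ 84.29°
|G| = 0.5 · 1 / (20.025 · 10.05) ≈ 0.0024845
Gain = 20 log₁₀(0.0024845) ≈ -52.10 dB
∠G = (0°) − (87.14° + 84.29°) = -171.43°

ω = 9: -38.4 dB, -161.1°; ω = 20: -52.1 dB, -171.4°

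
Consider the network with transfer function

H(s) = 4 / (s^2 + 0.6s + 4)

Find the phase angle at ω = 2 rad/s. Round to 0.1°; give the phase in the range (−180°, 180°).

-90.0°

At s = jω = j2:
quadratic: (j2)² + 0.6·j2 + 4 = 0 + j1.2 → |·| ≈ 1.2, ∠ ≈ 90.00°
∠H = 0.00° − 90.00° = -90.00°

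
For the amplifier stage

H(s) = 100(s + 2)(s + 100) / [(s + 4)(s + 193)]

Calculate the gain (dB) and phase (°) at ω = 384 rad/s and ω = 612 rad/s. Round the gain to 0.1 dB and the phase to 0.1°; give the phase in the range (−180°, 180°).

ω = 384: 39.3 dB, 12.4°; ω = 612: 39.7 dB, 8.4°

At s = jω = j384:
zero (s+2): 2 + j384 → |·| = √(2²+384²) = √147460 ≈ 384.01, ∠ = arctan(384/2) ≈ 89.70°
zero (s+100): 100 + j384 → |·| = √(100²+384²) = √157456 ≈ 396.81, ∠ = arctan(384/100) ≈ 75.40°
pole (s+4): 4 + j384 → |·| = √(4²+384²) = √147472 ≈ 384.02, ∠ = arctan(384/4) ≈ 89.40°
pole (s+193): 193 + j384 → |·| = √(193²+384²) = √184705 ≈ 429.77, ∠ = arctan(384/193) ≈ 63.32°
|H| = 100 · 1.5238e+05 / 1.6504e+05 ≈ 92.329
Gain = 20 log₁₀(92.329) ≈ 39.31 dB
∠H = 165.10° − 152.72° = 12.38°

At s = jω = j612:
zero (s+2): 2 + j612 → |·| = √(2²+612²) = √374548 ≈ 612, ∠ = arctan(612/2) ≈ 89.81°
zero (s+100): 100 + j612 → |·| = √(100²+612²) = √384544 ≈ 620.12, ∠ = arctan(612/100) ≈ 80.72°
pole (s+4): 4 + j612 → |·| = √(4²+612²) = √374560 ≈ 612.01, ∠ = arctan(612/4) ≈ 89.63°
pole (s+193): 193 + j612 → |·| = √(193²+612²) = √411793 ≈ 641.71, ∠ = arctan(612/193) ≈ 72.50°
|H| = 100 · 3.7951e+05 / 3.9273e+05 ≈ 96.634
Gain = 20 log₁₀(96.634) ≈ 39.70 dB
∠H = 170.53° − 162.13° = 8.40°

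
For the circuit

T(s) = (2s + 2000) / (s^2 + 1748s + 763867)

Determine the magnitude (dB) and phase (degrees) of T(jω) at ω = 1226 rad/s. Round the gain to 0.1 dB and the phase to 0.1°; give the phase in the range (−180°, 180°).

Substitute s = j1226:
Numerator: 2(j1226) + 2000 = 2000 + j2452
Denominator: (j1226)^2 + 1748(j1226) + 763867 = -739209 + j2143048
|N| = √(2000² + 2452²) ≈ 3164.2, ∠N ≈ 50.80°
|D| = √(739209² + 2143048²) ≈ 2.267e+06, ∠D ≈ 109.03°
|T| = 3164.2 / 2.267e+06 ≈ 0.0013958
Gain = 20 log₁₀(0.0013958) ≈ -57.10 dB
∠T = 50.80° − 109.03° = -58.23°

-57.1 dB, -58.2°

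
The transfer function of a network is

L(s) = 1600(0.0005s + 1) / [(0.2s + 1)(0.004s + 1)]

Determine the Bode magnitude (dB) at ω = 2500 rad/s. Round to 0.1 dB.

-5.9 dB

At ω = 2500 rad/s:
zero (1 + j2500·0.0005) = 1 + j1.25 → |·| ≈ 1.6008, ∠ ≈ 51.34°
pole (1 + j2500·0.2) = 1 + j500 → |·| ≈ 500, ∠ ≈ 89.89°
pole (1 + j2500·0.004) = 1 + j10 → |·| ≈ 10.05, ∠ ≈ 84.29°
|L| = 1600 · 1.6008 / (500 · 10.05) ≈ 0.50971
Gain = 20 log₁₀(0.50971) ≈ -5.85 dB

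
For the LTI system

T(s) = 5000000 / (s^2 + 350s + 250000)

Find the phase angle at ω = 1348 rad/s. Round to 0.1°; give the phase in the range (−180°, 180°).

-163.2°

At s = jω = j1348:
quadratic: (j1348)² + 350·j1348 + 250000 = -1567104 + j471800 → |·| ≈ 1.6366e+06, ∠ ≈ 163.24°
∠T = 0.00° − 163.24° = -163.24°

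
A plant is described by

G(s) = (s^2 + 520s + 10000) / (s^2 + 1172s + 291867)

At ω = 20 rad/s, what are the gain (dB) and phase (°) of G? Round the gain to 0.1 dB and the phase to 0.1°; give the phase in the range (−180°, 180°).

Substitute s = j20:
Numerator: (j20)^2 + 520(j20) + 10000 = 9600 + j10400
Denominator: (j20)^2 + 1172(j20) + 291867 = 291467 + j23440
|N| = √(9600² + 10400²) ≈ 14153, ∠N ≈ 47.29°
|D| = √(291467² + 23440²) ≈ 2.9241e+05, ∠D ≈ 4.60°
|G| = 14153 / 2.9241e+05 ≈ 0.048401
Gain = 20 log₁₀(0.048401) ≈ -26.30 dB
∠G = 47.29° − 4.60° = 42.69°

-26.3 dB, 42.7°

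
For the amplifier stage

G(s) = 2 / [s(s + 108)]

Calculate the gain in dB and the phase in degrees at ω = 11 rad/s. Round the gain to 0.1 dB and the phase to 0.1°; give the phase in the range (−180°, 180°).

-55.5 dB, -95.8°

At s = jω = j11:
pole (s+108): 108 + j11 → |·| = √(108²+11²) = √11785 ≈ 108.56, ∠ = arctan(11/108) ≈ 5.82°
pole at origin: |s| = 11, ∠ = 90.00° (in denominator)
|G| = 2 / 1194.2 ≈ 0.0016748
Gain = 20 log₁₀(0.0016748) ≈ -55.52 dB
∠G = 0.00° − 95.82° = -95.82°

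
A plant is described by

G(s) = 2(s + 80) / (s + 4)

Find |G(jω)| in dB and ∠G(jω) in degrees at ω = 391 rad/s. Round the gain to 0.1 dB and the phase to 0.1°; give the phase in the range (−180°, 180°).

At s = jω = j391:
zero (s+80): 80 + j391 → |·| = √(80²+391²) = √159281 ≈ 399.1, ∠ = arctan(391/80) ≈ 78.44°
pole (s+4): 4 + j391 → |·| = √(4²+391²) = √152897 ≈ 391.02, ∠ = arctan(391/4) ≈ 89.41°
|G| = 2 · 399.1 / 391.02 ≈ 2.0413
Gain = 20 log₁₀(2.0413) ≈ 6.20 dB
∠G = 78.44° − 89.41° = -10.97°

6.2 dB, -11.0°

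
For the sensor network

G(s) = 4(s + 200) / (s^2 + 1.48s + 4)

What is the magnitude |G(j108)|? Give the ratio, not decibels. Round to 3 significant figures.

0.0780

At s = jω = j108:
zero (s+200): 200 + j108 → |·| = √(200²+108²) = √51664 ≈ 227.3, ∠ = arctan(108/200) ≈ 28.37°
quadratic: (j108)² + 1.48·j108 + 4 = -11660 + j159.84 → |·| ≈ 11661, ∠ ≈ 179.21°
|G| = 4 · 227.3 / 11661 ≈ 0.077969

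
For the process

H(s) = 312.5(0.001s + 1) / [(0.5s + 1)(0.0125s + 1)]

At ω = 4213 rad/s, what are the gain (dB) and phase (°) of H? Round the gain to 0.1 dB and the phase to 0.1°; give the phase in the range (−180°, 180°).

-38.3 dB, -102.2°

At ω = 4213 rad/s:
zero (1 + j4213·0.001) = 1 + j4.213 → |·| ≈ 4.3301, ∠ ≈ 76.65°
pole (1 + j4213·0.5) = 1 + j2106.5 → |·| ≈ 2106.5, ∠ ≈ 89.97°
pole (1 + j4213·0.0125) = 1 + j52.6625 → |·| ≈ 52.672, ∠ ≈ 88.91°
|H| = 312.5 · 4.3301 / (2106.5 · 52.672) ≈ 0.012196
Gain = 20 log₁₀(0.012196) ≈ -38.28 dB
∠H = (76.65°) − (89.97° + 88.91°) = -102.23°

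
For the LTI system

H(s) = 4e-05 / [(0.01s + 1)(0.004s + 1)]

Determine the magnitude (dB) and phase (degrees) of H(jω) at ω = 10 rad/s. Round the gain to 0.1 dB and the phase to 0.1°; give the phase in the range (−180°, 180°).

At ω = 10 rad/s:
pole (1 + j10·0.01) = 1 + j0.1 → |·| ≈ 1.005, ∠ ≈ 5.71°
pole (1 + j10·0.004) = 1 + j0.04 → |·| ≈ 1.0008, ∠ ≈ 2.29°
|H| = 4e-05 · 1 / (1.005 · 1.0008) ≈ 3.9769e-05
Gain = 20 log₁₀(3.9769e-05) ≈ -88.01 dB
∠H = (0°) − (5.71° + 2.29°) = -8.00°

-88.0 dB, -8.0°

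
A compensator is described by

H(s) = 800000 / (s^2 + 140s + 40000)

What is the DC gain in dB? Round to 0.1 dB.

H(0) = 800000 / 40000 = 20
20 log₁₀(20) ≈ 26.02 dB

26.0 dB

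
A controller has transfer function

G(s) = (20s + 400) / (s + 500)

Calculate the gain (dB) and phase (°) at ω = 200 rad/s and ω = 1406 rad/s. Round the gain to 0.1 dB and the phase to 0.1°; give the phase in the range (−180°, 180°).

Substitute s = j200:
Numerator: 20(j200) + 400 = 400 + j4000
Denominator: (j200) + 500 = 500 + j200
|N| = √(400² + 4000²) ≈ 4020, ∠N ≈ 84.29°
|D| = √(500² + 200²) ≈ 538.52, ∠D ≈ 21.80°
|G| = 4020 / 538.52 ≈ 7.4649
Gain = 20 log₁₀(7.4649) ≈ 17.46 dB
∠G = 84.29° − 21.80° = 62.49°

Substitute s = j1406:
Numerator: 20(j1406) + 400 = 400 + j28120
Denominator: (j1406) + 500 = 500 + j1406
|N| = √(400² + 28120²) ≈ 28123, ∠N ≈ 89.19°
|D| = √(500² + 1406²) ≈ 1492.3, ∠D ≈ 70.42°
|G| = 28123 / 1492.3 ≈ 18.845
Gain = 20 log₁₀(18.845) ≈ 25.50 dB
∠G = 89.19° − 70.42° = 18.77°

ω = 200: 17.5 dB, 62.5°; ω = 1406: 25.5 dB, 18.8°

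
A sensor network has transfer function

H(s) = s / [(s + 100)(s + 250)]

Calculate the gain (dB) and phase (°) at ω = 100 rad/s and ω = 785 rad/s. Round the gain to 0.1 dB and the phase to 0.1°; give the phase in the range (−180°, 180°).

ω = 100: -51.6 dB, 23.2°; ω = 785: -58.4 dB, -65.1°

At s = jω = j100:
zero at origin: s = j100 → |·| = 100, ∠ = 90.00°
pole (s+100): 100 + j100 → |·| = √(100²+100²) = √20000 ≈ 141.42, ∠ = arctan(100/100) ≈ 45.00°
pole (s+250): 250 + j100 → |·| = √(250²+100²) = √72500 ≈ 269.26, ∠ = arctan(100/250) ≈ 21.80°
|H| = 1 · 100 / 38079 ≈ 0.0026261
Gain = 20 log₁₀(0.0026261) ≈ -51.61 dB
∠H = 90.00° − 66.80° = 23.20°

At s = jω = j785:
zero at origin: s = j785 → |·| = 785, ∠ = 90.00°
pole (s+100): 100 + j785 → |·| = √(100²+785²) = √626225 ≈ 791.34, ∠ = arctan(785/100) ≈ 82.74°
pole (s+250): 250 + j785 → |·| = √(250²+785²) = √678725 ≈ 823.85, ∠ = arctan(785/250) ≈ 72.33°
|H| = 1 · 785 / 6.5195e+05 ≈ 0.0012041
Gain = 20 log₁₀(0.0012041) ≈ -58.39 dB
∠H = 90.00° − 155.07° = -65.07°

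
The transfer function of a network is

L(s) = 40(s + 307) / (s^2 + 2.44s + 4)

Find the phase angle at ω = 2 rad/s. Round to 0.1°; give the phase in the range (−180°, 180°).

-89.6°

At s = jω = j2:
zero (s+307): 307 + j2 → |·| = √(307²+2²) = √94253 ≈ 307.01, ∠ = arctan(2/307) ≈ 0.37°
quadratic: (j2)² + 2.44·j2 + 4 = 0 + j4.88 → |·| ≈ 4.88, ∠ ≈ 90.00°
∠L = 0.37° − 90.00° = -89.63°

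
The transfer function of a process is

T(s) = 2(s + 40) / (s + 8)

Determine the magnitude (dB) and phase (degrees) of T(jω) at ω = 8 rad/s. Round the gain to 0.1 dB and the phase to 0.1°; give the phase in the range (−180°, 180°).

At s = jω = j8:
zero (s+40): 40 + j8 → |·| = √(40²+8²) = √1664 ≈ 40.792, ∠ = arctan(8/40) ≈ 11.31°
pole (s+8): 8 + j8 → |·| = √(8²+8²) = √128 ≈ 11.314, ∠ = arctan(8/8) ≈ 45.00°
|T| = 2 · 40.792 / 11.314 ≈ 7.2109
Gain = 20 log₁₀(7.2109) ≈ 17.16 dB
∠T = 11.31° − 45.00° = -33.69°

17.2 dB, -33.7°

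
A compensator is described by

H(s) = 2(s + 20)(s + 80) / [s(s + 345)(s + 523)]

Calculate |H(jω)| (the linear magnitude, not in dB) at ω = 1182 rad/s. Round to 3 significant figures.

0.00149

At s = jω = j1182:
zero (s+20): 20 + j1182 → |·| = √(20²+1182²) = √1397524 ≈ 1182.2, ∠ = arctan(1182/20) ≈ 89.03°
zero (s+80): 80 + j1182 → |·| = √(80²+1182²) = √1403524 ≈ 1184.7, ∠ = arctan(1182/80) ≈ 86.13°
pole (s+345): 345 + j1182 → |·| = √(345²+1182²) = √1516149 ≈ 1231.3, ∠ = arctan(1182/345) ≈ 73.73°
pole (s+523): 523 + j1182 → |·| = √(523²+1182²) = √1670653 ≈ 1292.5, ∠ = arctan(1182/523) ≈ 66.13°
pole at origin: |s| = 1182, ∠ = 90.00° (in denominator)
|H| = 2 · 1.4006e+06 / 1.8811e+09 ≈ 0.0014891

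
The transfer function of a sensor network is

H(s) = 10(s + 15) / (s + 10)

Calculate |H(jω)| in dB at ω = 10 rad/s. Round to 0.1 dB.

At s = jω = j10:
zero (s+15): 15 + j10 → |·| = √(15²+10²) = √325 ≈ 18.028, ∠ = arctan(10/15) ≈ 33.69°
pole (s+10): 10 + j10 → |·| = √(10²+10²) = √200 ≈ 14.142, ∠ = arctan(10/10) ≈ 45.00°
|H| = 10 · 18.028 / 14.142 ≈ 12.748
Gain = 20 log₁₀(12.748) ≈ 22.11 dB

22.1 dB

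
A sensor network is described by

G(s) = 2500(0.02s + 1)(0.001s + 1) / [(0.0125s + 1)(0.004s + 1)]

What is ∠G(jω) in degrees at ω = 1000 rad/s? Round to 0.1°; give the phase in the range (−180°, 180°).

At ω = 1000 rad/s:
zero (1 + j1000·0.02) = 1 + j20 → |·| ≈ 20.025, ∠ ≈ 87.14°
zero (1 + j1000·0.001) = 1 + j1 → |·| ≈ 1.4142, ∠ ≈ 45.00°
pole (1 + j1000·0.0125) = 1 + j12.5 → |·| ≈ 12.54, ∠ ≈ 85.43°
pole (1 + j1000·0.004) = 1 + j4 → |·| ≈ 4.1231, ∠ ≈ 75.96°
∠G = (87.14° + 45.00°) − (85.43° + 75.96°) = -29.25°

-29.3°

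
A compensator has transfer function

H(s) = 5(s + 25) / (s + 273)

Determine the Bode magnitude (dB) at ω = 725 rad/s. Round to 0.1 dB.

At s = jω = j725:
zero (s+25): 25 + j725 → |·| = √(25²+725²) = √526250 ≈ 725.43, ∠ = arctan(725/25) ≈ 88.03°
pole (s+273): 273 + j725 → |·| = √(273²+725²) = √600154 ≈ 774.7, ∠ = arctan(725/273) ≈ 69.37°
|H| = 5 · 725.43 / 774.7 ≈ 4.682
Gain = 20 log₁₀(4.682) ≈ 13.41 dB

13.4 dB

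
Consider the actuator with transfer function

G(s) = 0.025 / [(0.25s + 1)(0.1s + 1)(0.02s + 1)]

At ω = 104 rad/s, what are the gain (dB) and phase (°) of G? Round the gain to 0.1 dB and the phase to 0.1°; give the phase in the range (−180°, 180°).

At ω = 104 rad/s:
pole (1 + j104·0.25) = 1 + j26 → |·| ≈ 26.019, ∠ ≈ 87.80°
pole (1 + j104·0.1) = 1 + j10.4 → |·| ≈ 10.448, ∠ ≈ 84.51°
pole (1 + j104·0.02) = 1 + j2.08 → |·| ≈ 2.3079, ∠ ≈ 64.32°
|G| = 0.025 · 1 / (26.019 · 10.448 · 2.3079) ≈ 3.9847e-05
Gain = 20 log₁₀(3.9847e-05) ≈ -87.99 dB
∠G = (0°) − (87.80° + 84.51° + 64.32°) = -236.63° ≡ 123.37° (principal value)

-88.0 dB, 123.4°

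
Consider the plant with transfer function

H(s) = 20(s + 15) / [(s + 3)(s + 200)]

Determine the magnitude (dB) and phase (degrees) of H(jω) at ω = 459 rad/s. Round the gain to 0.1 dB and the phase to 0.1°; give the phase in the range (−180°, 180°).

At s = jω = j459:
zero (s+15): 15 + j459 → |·| = √(15²+459²) = √210906 ≈ 459.25, ∠ = arctan(459/15) ≈ 88.13°
pole (s+3): 3 + j459 → |·| = √(3²+459²) = √210690 ≈ 459.01, ∠ = arctan(459/3) ≈ 89.63°
pole (s+200): 200 + j459 → |·| = √(200²+459²) = √250681 ≈ 500.68, ∠ = arctan(459/200) ≈ 66.46°
|H| = 20 · 459.25 / 2.2982e+05 ≈ 0.039966
Gain = 20 log₁₀(0.039966) ≈ -27.97 dB
∠H = 88.13° − 156.09° = -67.96°

-28.0 dB, -68.0°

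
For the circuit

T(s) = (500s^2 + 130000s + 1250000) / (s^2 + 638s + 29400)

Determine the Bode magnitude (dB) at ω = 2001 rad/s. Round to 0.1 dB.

Substitute s = j2001:
Numerator: 500(j2001)^2 + 130000(j2001) + 1250000 = -2000750500 + j260130000
Denominator: (j2001)^2 + 638(j2001) + 29400 = -3974601 + j1276638
|N| = √(2000750500² + 260130000²) ≈ 2.0176e+09, ∠N ≈ 172.59°
|D| = √(3974601² + 1276638²) ≈ 4.1746e+06, ∠D ≈ 162.19°
|T| = 2.0176e+09 / 4.1746e+06 ≈ 483.3
Gain = 20 log₁₀(483.3) ≈ 53.68 dB

53.7 dB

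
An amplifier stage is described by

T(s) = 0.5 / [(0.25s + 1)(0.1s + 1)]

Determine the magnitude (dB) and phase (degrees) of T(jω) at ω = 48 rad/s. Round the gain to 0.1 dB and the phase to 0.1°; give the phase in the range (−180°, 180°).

At ω = 48 rad/s:
pole (1 + j48·0.25) = 1 + j12 → |·| ≈ 12.042, ∠ ≈ 85.24°
pole (1 + j48·0.1) = 1 + j4.8 → |·| ≈ 4.9031, ∠ ≈ 78.23°
|T| = 0.5 · 1 / (12.042 · 4.9031) ≈ 0.0084684
Gain = 20 log₁₀(0.0084684) ≈ -41.44 dB
∠T = (0°) − (85.24° + 78.23°) = -163.47°

-41.4 dB, -163.5°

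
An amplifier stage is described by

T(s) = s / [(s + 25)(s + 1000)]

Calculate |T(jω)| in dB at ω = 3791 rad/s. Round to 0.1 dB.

At s = jω = j3791:
zero at origin: s = j3791 → |·| = 3791, ∠ = 90.00°
pole (s+25): 25 + j3791 → |·| = √(25²+3791²) = √14372306 ≈ 3791.1, ∠ = arctan(3791/25) ≈ 89.62°
pole (s+1000): 1000 + j3791 → |·| = √(1000²+3791²) = √15371681 ≈ 3920.7, ∠ = arctan(3791/1000) ≈ 75.22°
|T| = 1 · 3791 / 1.4864e+07 ≈ 0.00025505
Gain = 20 log₁₀(0.00025505) ≈ -71.87 dB

-71.9 dB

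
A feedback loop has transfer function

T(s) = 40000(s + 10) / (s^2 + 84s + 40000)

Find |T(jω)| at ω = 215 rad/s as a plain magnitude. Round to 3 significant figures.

At s = jω = j215:
zero (s+10): 10 + j215 → |·| = √(10²+215²) = √46325 ≈ 215.23, ∠ = arctan(215/10) ≈ 87.34°
quadratic: (j215)² + 84·j215 + 40000 = -6225 + j18060 → |·| ≈ 19103, ∠ ≈ 109.02°
|T| = 40000 · 215.23 / 19103 ≈ 450.67

451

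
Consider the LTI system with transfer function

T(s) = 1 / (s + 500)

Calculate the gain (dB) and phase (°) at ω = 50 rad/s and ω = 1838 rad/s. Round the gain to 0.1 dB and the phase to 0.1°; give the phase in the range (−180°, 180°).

Substitute s = j50:
Numerator: 1 = 1 + j0
Denominator: (j50) + 500 = 500 + j50
|N| = √(1² + 0²) ≈ 1, ∠N ≈ 0.00°
|D| = √(500² + 50²) ≈ 502.49, ∠D ≈ 5.71°
|T| = 1 / 502.49 ≈ 0.0019901
Gain = 20 log₁₀(0.0019901) ≈ -54.02 dB
∠T = 0.00° − 5.71° = -5.71°

Substitute s = j1838:
Numerator: 1 = 1 + j0
Denominator: (j1838) + 500 = 500 + j1838
|N| = √(1² + 0²) ≈ 1, ∠N ≈ 0.00°
|D| = √(500² + 1838²) ≈ 1904.8, ∠D ≈ 74.78°
|T| = 1 / 1904.8 ≈ 0.00052499
Gain = 20 log₁₀(0.00052499) ≈ -65.60 dB
∠T = 0.00° − 74.78° = -74.78°

ω = 50: -54.0 dB, -5.7°; ω = 1838: -65.6 dB, -74.8°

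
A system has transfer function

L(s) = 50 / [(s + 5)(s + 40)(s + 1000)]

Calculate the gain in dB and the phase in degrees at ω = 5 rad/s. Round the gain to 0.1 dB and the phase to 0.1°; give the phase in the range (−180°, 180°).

At s = jω = j5:
pole (s+5): 5 + j5 → |·| = √(5²+5²) = √50 ≈ 7.0711, ∠ = arctan(5/5) ≈ 45.00°
pole (s+40): 40 + j5 → |·| = √(40²+5²) = √1625 ≈ 40.311, ∠ = arctan(5/40) ≈ 7.13°
pole (s+1000): 1000 + j5 → |·| = √(1000²+5²) = √1000025 ≈ 1000, ∠ = arctan(5/1000) ≈ 0.29°
|L| = 50 / 2.8504e+05 ≈ 0.00017541
Gain = 20 log₁₀(0.00017541) ≈ -75.12 dB
∠L = 0.00° − 52.42° = -52.42°

-75.1 dB, -52.4°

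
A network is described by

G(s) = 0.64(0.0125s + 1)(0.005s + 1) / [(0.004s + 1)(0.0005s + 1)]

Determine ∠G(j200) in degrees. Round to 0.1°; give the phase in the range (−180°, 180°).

At ω = 200 rad/s:
zero (1 + j200·0.0125) = 1 + j2.5 → |·| ≈ 2.6926, ∠ ≈ 68.20°
zero (1 + j200·0.005) = 1 + j1 → |·| ≈ 1.4142, ∠ ≈ 45.00°
pole (1 + j200·0.004) = 1 + j0.8 → |·| ≈ 1.2806, ∠ ≈ 38.66°
pole (1 + j200·0.0005) = 1 + j0.1 → |·| ≈ 1.005, ∠ ≈ 5.71°
∠G = (68.20° + 45.00°) − (38.66° + 5.71°) = 68.83°

68.8°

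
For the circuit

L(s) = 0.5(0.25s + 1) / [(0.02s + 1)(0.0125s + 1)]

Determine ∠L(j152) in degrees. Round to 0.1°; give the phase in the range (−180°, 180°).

-45.5°

At ω = 152 rad/s:
zero (1 + j152·0.25) = 1 + j38 → |·| ≈ 38.013, ∠ ≈ 88.49°
pole (1 + j152·0.02) = 1 + j3.04 → |·| ≈ 3.2002, ∠ ≈ 71.79°
pole (1 + j152·0.0125) = 1 + j1.9 → |·| ≈ 2.1471, ∠ ≈ 62.24°
∠L = (88.49°) − (71.79° + 62.24°) = -45.54°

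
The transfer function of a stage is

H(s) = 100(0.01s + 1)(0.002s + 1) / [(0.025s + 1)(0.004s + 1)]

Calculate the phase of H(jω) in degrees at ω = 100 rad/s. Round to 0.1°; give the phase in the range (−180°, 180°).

At ω = 100 rad/s:
zero (1 + j100·0.01) = 1 + j1 → |·| ≈ 1.4142, ∠ ≈ 45.00°
zero (1 + j100·0.002) = 1 + j0.2 → |·| ≈ 1.0198, ∠ ≈ 11.31°
pole (1 + j100·0.025) = 1 + j2.5 → |·| ≈ 2.6926, ∠ ≈ 68.20°
pole (1 + j100·0.004) = 1 + j0.4 → |·| ≈ 1.077, ∠ ≈ 21.80°
∠H = (45.00° + 11.31°) − (68.20° + 21.80°) = -33.69°

-33.7°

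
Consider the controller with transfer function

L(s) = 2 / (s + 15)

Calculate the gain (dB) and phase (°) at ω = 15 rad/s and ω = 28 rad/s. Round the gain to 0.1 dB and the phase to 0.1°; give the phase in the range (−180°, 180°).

At s = jω = j15:
pole (s+15): 15 + j15 → |·| = √(15²+15²) = √450 ≈ 21.213, ∠ = arctan(15/15) ≈ 45.00°
|L| = 2 / 21.213 ≈ 0.094282
Gain = 20 log₁₀(0.094282) ≈ -20.51 dB
∠L = 0.00° − 45.00° = -45.00°

At s = jω = j28:
pole (s+15): 15 + j28 → |·| = √(15²+28²) = √1009 ≈ 31.765, ∠ = arctan(28/15) ≈ 61.82°
|L| = 2 / 31.765 ≈ 0.062962
Gain = 20 log₁₀(0.062962) ≈ -24.02 dB
∠L = 0.00° − 61.82° = -61.82°

ω = 15: -20.5 dB, -45.0°; ω = 28: -24.0 dB, -61.8°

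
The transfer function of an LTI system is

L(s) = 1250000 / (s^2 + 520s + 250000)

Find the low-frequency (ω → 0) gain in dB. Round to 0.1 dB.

14.0 dB

L(0) = 1250000 / 250000 = 5
20 log₁₀(5) ≈ 13.98 dB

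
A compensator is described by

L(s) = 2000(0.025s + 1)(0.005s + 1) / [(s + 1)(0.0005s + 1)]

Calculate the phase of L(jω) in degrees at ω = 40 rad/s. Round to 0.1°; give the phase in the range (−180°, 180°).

At ω = 40 rad/s:
zero (1 + j40·0.025) = 1 + j1 → |·| ≈ 1.4142, ∠ ≈ 45.00°
zero (1 + j40·0.005) = 1 + j0.2 → |·| ≈ 1.0198, ∠ ≈ 11.31°
pole (1 + j40·1) = 1 + j40 → |·| ≈ 40.012, ∠ ≈ 88.57°
pole (1 + j40·0.0005) = 1 + j0.02 → |·| ≈ 1.0002, ∠ ≈ 1.15°
∠L = (45.00° + 11.31°) − (88.57° + 1.15°) = -33.41°

-33.4°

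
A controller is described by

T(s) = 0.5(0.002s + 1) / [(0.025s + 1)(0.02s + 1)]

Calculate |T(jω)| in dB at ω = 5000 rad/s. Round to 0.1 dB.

-67.9 dB

At ω = 5000 rad/s:
zero (1 + j5000·0.002) = 1 + j10 → |·| ≈ 10.05, ∠ ≈ 84.29°
pole (1 + j5000·0.025) = 1 + j125 → |·| ≈ 125, ∠ ≈ 89.54°
pole (1 + j5000·0.02) = 1 + j100 → |·| ≈ 100, ∠ ≈ 89.43°
|T| = 0.5 · 10.05 / (125 · 100) ≈ 0.000402
Gain = 20 log₁₀(0.000402) ≈ -67.92 dB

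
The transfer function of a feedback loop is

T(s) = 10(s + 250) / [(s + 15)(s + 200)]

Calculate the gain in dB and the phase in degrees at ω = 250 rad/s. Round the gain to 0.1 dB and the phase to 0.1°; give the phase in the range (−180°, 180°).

At s = jω = j250:
zero (s+250): 250 + j250 → |·| = √(250²+250²) = √125000 ≈ 353.55, ∠ = arctan(250/250) ≈ 45.00°
pole (s+15): 15 + j250 → |·| = √(15²+250²) = √62725 ≈ 250.45, ∠ = arctan(250/15) ≈ 86.57°
pole (s+200): 200 + j250 → |·| = √(200²+250²) = √102500 ≈ 320.16, ∠ = arctan(250/200) ≈ 51.34°
|T| = 10 · 353.55 / 80184 ≈ 0.044092
Gain = 20 log₁₀(0.044092) ≈ -27.11 dB
∠T = 45.00° − 137.91° = -92.91°

-27.1 dB, -92.9°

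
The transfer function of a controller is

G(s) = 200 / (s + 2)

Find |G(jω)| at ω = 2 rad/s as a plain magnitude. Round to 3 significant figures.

70.7

Substitute s = j2:
Numerator: 200 = 200 + j0
Denominator: (j2) + 2 = 2 + j2
|N| = √(200² + 0²) ≈ 200, ∠N ≈ 0.00°
|D| = √(2² + 2²) ≈ 2.8284, ∠D ≈ 45.00°
|G| = 200 / 2.8284 ≈ 70.711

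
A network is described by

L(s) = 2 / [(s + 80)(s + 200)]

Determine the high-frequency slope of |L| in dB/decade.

-40 dB/decade

Each pole contributes −20 dB/decade at high frequency; each zero contributes +20 dB/decade.
Net: 0 zero(s) − 2 pole(s) → -40 dB/decade.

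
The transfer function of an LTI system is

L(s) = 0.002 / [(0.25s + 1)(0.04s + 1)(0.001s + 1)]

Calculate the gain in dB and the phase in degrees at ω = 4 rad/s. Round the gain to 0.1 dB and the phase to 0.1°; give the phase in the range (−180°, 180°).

-57.1 dB, -54.3°

At ω = 4 rad/s:
pole (1 + j4·0.25) = 1 + j1 → |·| ≈ 1.4142, ∠ ≈ 45.00°
pole (1 + j4·0.04) = 1 + j0.16 → |·| ≈ 1.0127, ∠ ≈ 9.09°
pole (1 + j4·0.001) = 1 + j0.004 → |·| ≈ 1, ∠ ≈ 0.23°
|L| = 0.002 · 1 / (1.4142 · 1.0127 · 1) ≈ 0.0013965
Gain = 20 log₁₀(0.0013965) ≈ -57.10 dB
∠L = (0°) − (45.00° + 9.09° + 0.23°) = -54.32°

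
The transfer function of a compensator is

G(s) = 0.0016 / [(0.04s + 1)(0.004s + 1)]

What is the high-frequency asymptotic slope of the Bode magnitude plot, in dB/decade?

-40 dB/decade

Each pole contributes −20 dB/decade at high frequency; each zero contributes +20 dB/decade.
Net: 0 zero(s) − 2 pole(s) → -40 dB/decade.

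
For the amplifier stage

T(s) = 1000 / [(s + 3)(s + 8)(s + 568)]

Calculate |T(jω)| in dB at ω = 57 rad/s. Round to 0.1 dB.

-65.5 dB

At s = jω = j57:
pole (s+3): 3 + j57 → |·| = √(3²+57²) = √3258 ≈ 57.079, ∠ = arctan(57/3) ≈ 86.99°
pole (s+8): 8 + j57 → |·| = √(8²+57²) = √3313 ≈ 57.559, ∠ = arctan(57/8) ≈ 82.01°
pole (s+568): 568 + j57 → |·| = √(568²+57²) = √325873 ≈ 570.85, ∠ = arctan(57/568) ≈ 5.73°
|T| = 1000 / 1.8755e+06 ≈ 0.00053319
Gain = 20 log₁₀(0.00053319) ≈ -65.46 dB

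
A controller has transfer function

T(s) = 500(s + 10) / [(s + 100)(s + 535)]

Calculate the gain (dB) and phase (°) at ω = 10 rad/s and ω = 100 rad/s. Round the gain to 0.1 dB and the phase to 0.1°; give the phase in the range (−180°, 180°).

At s = jω = j10:
zero (s+10): 10 + j10 → |·| = √(10²+10²) = √200 ≈ 14.142, ∠ = arctan(10/10) ≈ 45.00°
pole (s+100): 100 + j10 → |·| = √(100²+10²) = √10100 ≈ 100.5, ∠ = arctan(10/100) ≈ 5.71°
pole (s+535): 535 + j10 → |·| = √(535²+10²) = √286325 ≈ 535.09, ∠ = arctan(10/535) ≈ 1.07°
|T| = 500 · 14.142 / 53777 ≈ 0.13149
Gain = 20 log₁₀(0.13149) ≈ -17.62 dB
∠T = 45.00° − 6.78° = 38.22°

At s = jω = j100:
zero (s+10): 10 + j100 → |·| = √(10²+100²) = √10100 ≈ 100.5, ∠ = arctan(100/10) ≈ 84.29°
pole (s+100): 100 + j100 → |·| = √(100²+100²) = √20000 ≈ 141.42, ∠ = arctan(100/100) ≈ 45.00°
pole (s+535): 535 + j100 → |·| = √(535²+100²) = √296225 ≈ 544.27, ∠ = arctan(100/535) ≈ 10.59°
|T| = 500 · 100.5 / 76971 ≈ 0.65284
Gain = 20 log₁₀(0.65284) ≈ -3.70 dB
∠T = 84.29° − 55.59° = 28.70°

ω = 10: -17.6 dB, 38.2°; ω = 100: -3.7 dB, 28.7°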